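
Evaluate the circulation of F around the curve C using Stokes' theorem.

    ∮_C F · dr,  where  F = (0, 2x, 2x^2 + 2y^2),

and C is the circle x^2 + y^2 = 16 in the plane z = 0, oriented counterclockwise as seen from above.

Let S be the flat disk x^2 + y^2 ≤ 16 in the plane z = 0, with upward unit normal n̂ = ẑ. By Stokes' theorem,

    ∮_C F · dr = ∬_S (∇ × F) · n̂ dS = ∬_D (curl F)_z dA,

where D is the disk x^2 + y^2 ≤ 16.

Compute the curl of F = (0, 2x, 2x^2 + 2y^2):
    (∇ × F)_x = ∂F_z/∂y - ∂F_y/∂z = 4y,
    (∇ × F)_y = ∂F_x/∂z - ∂F_z/∂x = -4x,
    (∇ × F)_z = ∂F_y/∂x - ∂F_x/∂y = 2.

On z = 0, (curl F)_z = 2.

Convert to polar (x = r cos θ, y = r sin θ, dA = r dr dθ); the integrand becomes 2, so

    ∬_D (curl F)_z dA = ∫_0^{2π} ∫_0^{4} (2) · r dr dθ.

Inner (r from 0 to 4): 16.
Outer (θ from 0 to 2π): 32π.

Therefore ∮_C F · dr = 32π.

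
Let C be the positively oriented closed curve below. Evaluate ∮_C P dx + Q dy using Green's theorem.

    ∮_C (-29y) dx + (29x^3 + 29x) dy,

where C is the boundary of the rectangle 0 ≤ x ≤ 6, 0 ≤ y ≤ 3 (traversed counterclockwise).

Green's theorem converts the closed line integral into a double integral over the enclosed region D:

    ∮_C P dx + Q dy = ∬_D (∂Q/∂x - ∂P/∂y) dA.

Here P = -29y, Q = 29x^3 + 29x, so

    ∂Q/∂x = 87x^2 + 29,    ∂P/∂y = -29,
    ∂Q/∂x - ∂P/∂y = 87x^2 + 58.

D is the region 0 ≤ x ≤ 6, 0 ≤ y ≤ 3. Evaluating the double integral:

    ∬_D (87x^2 + 58) dA = ∫_0^{6} ∫_0^{3} (87x^2 + 58) dy dx.

Inner (y from 0 to 3): 261x^2 + 174.
Outer (x from 0 to 6): 19836.

Therefore ∮_C P dx + Q dy = 19836.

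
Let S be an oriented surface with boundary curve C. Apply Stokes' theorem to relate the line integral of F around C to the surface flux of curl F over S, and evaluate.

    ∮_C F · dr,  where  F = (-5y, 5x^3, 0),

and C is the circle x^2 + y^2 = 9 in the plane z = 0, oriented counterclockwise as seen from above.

Let S be the flat disk x^2 + y^2 ≤ 9 in the plane z = 0, with upward unit normal n̂ = ẑ. By Stokes' theorem,

    ∮_C F · dr = ∬_S (∇ × F) · n̂ dS = ∬_D (curl F)_z dA,

where D is the disk x^2 + y^2 ≤ 9.

Compute the curl of F = (-5y, 5x^3, 0):
    (∇ × F)_x = ∂F_z/∂y - ∂F_y/∂z = 0,
    (∇ × F)_y = ∂F_x/∂z - ∂F_z/∂x = 0,
    (∇ × F)_z = ∂F_y/∂x - ∂F_x/∂y = 15x^2 + 5.

On z = 0, (curl F)_z = 15x^2 + 5.

Convert to polar (x = r cos θ, y = r sin θ, dA = r dr dθ); the integrand becomes 15r^2cos(θ)^2 + 5, so

    ∬_D (curl F)_z dA = ∫_0^{2π} ∫_0^{3} (15r^2cos(θ)^2 + 5) · r dr dθ.

Inner (r from 0 to 3): 1215cos(θ)^2/4 + 45/2.
Outer (θ from 0 to 2π): 1395π/4.

Therefore ∮_C F · dr = 1395π/4.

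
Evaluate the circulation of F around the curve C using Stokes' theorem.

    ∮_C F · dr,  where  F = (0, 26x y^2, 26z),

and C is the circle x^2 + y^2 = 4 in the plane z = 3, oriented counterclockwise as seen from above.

Let S be the flat disk x^2 + y^2 ≤ 4 in the plane z = 3, with upward unit normal n̂ = ẑ. By Stokes' theorem,

    ∮_C F · dr = ∬_S (∇ × F) · n̂ dS = ∬_D (curl F)_z dA,

where D is the disk x^2 + y^2 ≤ 4.

Compute the curl of F = (0, 26x y^2, 26z):
    (∇ × F)_x = ∂F_z/∂y - ∂F_y/∂z = 0,
    (∇ × F)_y = ∂F_x/∂z - ∂F_z/∂x = 0,
    (∇ × F)_z = ∂F_y/∂x - ∂F_x/∂y = 26y^2.

On z = 3, (curl F)_z = 26y^2.

Convert to polar (x = r cos θ, y = r sin θ, dA = r dr dθ); the integrand becomes 26r^2sin(θ)^2, so

    ∬_D (curl F)_z dA = ∫_0^{2π} ∫_0^{2} (26r^2sin(θ)^2) · r dr dθ.

Inner (r from 0 to 2): 104sin(θ)^2.
Outer (θ from 0 to 2π): 104π.

Therefore ∮_C F · dr = 104π.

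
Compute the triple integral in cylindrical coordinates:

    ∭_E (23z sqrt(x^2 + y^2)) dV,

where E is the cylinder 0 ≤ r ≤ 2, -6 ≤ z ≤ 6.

In cylindrical coordinates, x = r cos(θ), y = r sin(θ), z = z, and dV = r dr dθ dz.

The integrand becomes 23r z, so

    ∭_E (23z sqrt(x^2 + y^2)) dV = ∫_{0}^{2π} ∫_{0}^{2} ∫_{-6}^{6} (23r z) · r dz dr dθ.

Inner (z): 0.
Middle (r from 0 to 2): 0.
Outer (θ): 0.

Therefore the triple integral equals 0.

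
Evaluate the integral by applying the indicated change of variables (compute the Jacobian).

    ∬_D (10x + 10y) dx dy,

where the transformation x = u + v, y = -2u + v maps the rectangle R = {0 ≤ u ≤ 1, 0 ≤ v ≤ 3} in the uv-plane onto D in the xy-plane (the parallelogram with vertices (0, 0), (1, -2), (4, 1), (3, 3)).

Compute the Jacobian determinant of (x, y) with respect to (u, v):

    ∂(x,y)/∂(u,v) = | 1  1 | = (1)(1) - (1)(-2) = 3.
                   | -2  1 |

Its absolute value is |J| = 3 (the area scaling factor).

Substituting x = u + v, y = -2u + v into the integrand,

    10x + 10y → -10u + 20v,

so the integral becomes

    ∬_R (-10u + 20v) · |J| du dv = ∫_0^1 ∫_0^3 (-30u + 60v) dv du.

Inner (v): 270 - 90u.
Outer (u): 225.

Therefore ∬_D (10x + 10y) dx dy = 225.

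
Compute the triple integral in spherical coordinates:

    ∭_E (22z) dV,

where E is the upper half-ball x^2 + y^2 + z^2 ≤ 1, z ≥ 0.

In spherical coordinates, x = ρ sin(φ) cos(θ), y = ρ sin(φ) sin(θ), z = ρ cos(φ), and dV = ρ^2 sin(φ) dρ dφ dθ.

The integrand becomes 22ρ cos(φ), so

    ∭_E (22z) dV = ∫_{0}^{2π} ∫_{0}^{π/2} ∫_{0}^{1} (22ρ cos(φ)) · ρ^2 sin(φ) dρ dφ dθ.

Inner (ρ): 11sin(2φ)/4.
Middle (φ): 11/4.
Outer (θ): 11π/2.

Therefore the triple integral equals 11π/2.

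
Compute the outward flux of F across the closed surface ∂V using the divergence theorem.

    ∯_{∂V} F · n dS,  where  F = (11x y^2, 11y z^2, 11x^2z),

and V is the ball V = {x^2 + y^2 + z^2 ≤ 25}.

By the divergence theorem,

    ∯_{∂V} F · n dS = ∭_V (∇ · F) dV.

Compute the divergence:
    ∇ · F = ∂F_x/∂x + ∂F_y/∂y + ∂F_z/∂z = 11y^2 + 11z^2 + 11x^2 = 11x^2 + 11y^2 + 11z^2.

In spherical coordinates, x = ρ sin(φ) cos(θ), y = ρ sin(φ) sin(θ), z = ρ cos(φ), dV = ρ^2 sin(φ) dρ dφ dθ, with 0 ≤ ρ ≤ 5, 0 ≤ φ ≤ π, 0 ≤ θ ≤ 2π.

The integrand, after substitution and multiplying by the volume element, becomes (11ρ^2) · ρ^2 sin(φ), so

    ∭_V (∇·F) dV = ∫_0^{2π} ∫_0^{π} ∫_0^{5} (11ρ^2) · ρ^2 sin(φ) dρ dφ dθ.

Inner (ρ from 0 to 5): 6875sin(φ).
Middle (φ from 0 to π): 13750.
Outer (θ from 0 to 2π): 27500π.

Therefore ∯_{∂V} F · n dS = 27500π.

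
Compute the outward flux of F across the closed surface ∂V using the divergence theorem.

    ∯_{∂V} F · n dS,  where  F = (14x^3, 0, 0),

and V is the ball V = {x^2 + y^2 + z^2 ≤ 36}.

By the divergence theorem,

    ∯_{∂V} F · n dS = ∭_V (∇ · F) dV.

Compute the divergence:
    ∇ · F = ∂F_x/∂x + ∂F_y/∂y + ∂F_z/∂z = 42x^2 + 0 + 0 = 42x^2.

In spherical coordinates, x = ρ sin(φ) cos(θ), y = ρ sin(φ) sin(θ), z = ρ cos(φ), dV = ρ^2 sin(φ) dρ dφ dθ, with 0 ≤ ρ ≤ 6, 0 ≤ φ ≤ π, 0 ≤ θ ≤ 2π.

The integrand, after substitution and multiplying by the volume element, becomes (42ρ^2sin(φ)^2cos(θ)^2) · ρ^2 sin(φ), so

    ∭_V (∇·F) dV = ∫_0^{2π} ∫_0^{π} ∫_0^{6} (42ρ^2sin(φ)^2cos(θ)^2) · ρ^2 sin(φ) dρ dφ dθ.

Inner (ρ from 0 to 6): 326592sin(φ)^3cos(θ)^2/5.
Middle (φ from 0 to π): 435456cos(θ)^2/5.
Outer (θ from 0 to 2π): 435456π/5.

Therefore ∯_{∂V} F · n dS = 435456π/5.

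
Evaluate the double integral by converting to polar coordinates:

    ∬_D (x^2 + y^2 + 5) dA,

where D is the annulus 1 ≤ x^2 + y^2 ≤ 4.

The region D is 1 ≤ r ≤ 2, 0 ≤ θ ≤ 2π in polar coordinates, where x = r cos(θ), y = r sin(θ), and dA = r dr dθ.

Under the substitution, the integrand becomes r^2 + 5, so

    ∬_D (x^2 + y^2 + 5) dA = ∫_{0}^{2π} ∫_{1}^{2} (r^2 + 5) · r dr dθ.

Inner integral (in r): ∫_{1}^{2} (r^2 + 5) · r dr = 45/4.

Outer integral (in θ): ∫_{0}^{2π} (45/4) dθ = 45π/2.

Therefore ∬_D (x^2 + y^2 + 5) dA = 45π/2.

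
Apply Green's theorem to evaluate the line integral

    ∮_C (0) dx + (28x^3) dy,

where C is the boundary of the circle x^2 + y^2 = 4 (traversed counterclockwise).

Green's theorem converts the closed line integral into a double integral over the enclosed region D:

    ∮_C P dx + Q dy = ∬_D (∂Q/∂x - ∂P/∂y) dA.

Here P = 0, Q = 28x^3, so

    ∂Q/∂x = 84x^2,    ∂P/∂y = 0,
    ∂Q/∂x - ∂P/∂y = 84x^2.

D is the region x^2 + y^2 ≤ 4. Evaluating the double integral:

In polar coordinates (x = r cos θ, y = r sin θ, dA = r dr dθ) the integrand becomes 84r^2cos(θ)^2, so

    ∬_D (84x^2) dA = ∫_0^{2π} ∫_0^{2} (84r^2cos(θ)^2) · r dr dθ.

Inner (r from 0 to 2): 336cos(θ)^2.
Outer (θ from 0 to 2π): 336π.

Therefore ∮_C P dx + Q dy = 336π.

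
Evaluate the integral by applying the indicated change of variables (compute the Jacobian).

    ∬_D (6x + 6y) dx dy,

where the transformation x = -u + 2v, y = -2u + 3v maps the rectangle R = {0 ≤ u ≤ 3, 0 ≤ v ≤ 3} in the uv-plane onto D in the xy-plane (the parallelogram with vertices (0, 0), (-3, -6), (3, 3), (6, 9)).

Compute the Jacobian determinant of (x, y) with respect to (u, v):

    ∂(x,y)/∂(u,v) = | -1  2 | = (-1)(3) - (2)(-2) = 1.
                   | -2  3 |

Its absolute value is |J| = 1 (the area scaling factor).

Substituting x = -u + 2v, y = -2u + 3v into the integrand,

    6x + 6y → -18u + 30v,

so the integral becomes

    ∬_R (-18u + 30v) · |J| du dv = ∫_0^3 ∫_0^3 (-18u + 30v) dv du.

Inner (v): 135 - 54u.
Outer (u): 162.

Therefore ∬_D (6x + 6y) dx dy = 162.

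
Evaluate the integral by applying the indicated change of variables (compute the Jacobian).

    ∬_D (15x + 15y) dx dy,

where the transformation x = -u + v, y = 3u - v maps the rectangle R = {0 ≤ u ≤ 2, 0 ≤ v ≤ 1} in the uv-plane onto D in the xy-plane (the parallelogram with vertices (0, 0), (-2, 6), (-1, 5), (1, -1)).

Compute the Jacobian determinant of (x, y) with respect to (u, v):

    ∂(x,y)/∂(u,v) = | -1  1 | = (-1)(-1) - (1)(3) = -2.
                   | 3  -1 |

Its absolute value is |J| = 2 (the area scaling factor).

Substituting x = -u + v, y = 3u - v into the integrand,

    15x + 15y → 30u,

so the integral becomes

    ∬_R (30u) · |J| du dv = ∫_0^2 ∫_0^1 (60u) dv du.

Inner (v): 60u.
Outer (u): 120.

Therefore ∬_D (15x + 15y) dx dy = 120.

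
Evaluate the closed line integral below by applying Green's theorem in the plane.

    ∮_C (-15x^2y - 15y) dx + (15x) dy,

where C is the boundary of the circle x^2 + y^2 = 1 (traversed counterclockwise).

Green's theorem converts the closed line integral into a double integral over the enclosed region D:

    ∮_C P dx + Q dy = ∬_D (∂Q/∂x - ∂P/∂y) dA.

Here P = -15x^2y - 15y, Q = 15x, so

    ∂Q/∂x = 15,    ∂P/∂y = -15x^2 - 15,
    ∂Q/∂x - ∂P/∂y = 15x^2 + 30.

D is the region x^2 + y^2 ≤ 1. Evaluating the double integral:

In polar coordinates (x = r cos θ, y = r sin θ, dA = r dr dθ) the integrand becomes 15r^2cos(θ)^2 + 30, so

    ∬_D (15x^2 + 30) dA = ∫_0^{2π} ∫_0^{1} (15r^2cos(θ)^2 + 30) · r dr dθ.

Inner (r from 0 to 1): 15cos(θ)^2/4 + 15.
Outer (θ from 0 to 2π): 135π/4.

Therefore ∮_C P dx + Q dy = 135π/4.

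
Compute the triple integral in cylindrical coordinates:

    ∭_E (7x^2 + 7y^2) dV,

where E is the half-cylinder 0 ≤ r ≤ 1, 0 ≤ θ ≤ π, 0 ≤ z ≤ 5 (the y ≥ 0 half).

In cylindrical coordinates, x = r cos(θ), y = r sin(θ), z = z, and dV = r dr dθ dz.

The integrand becomes 7r^2, so

    ∭_E (7x^2 + 7y^2) dV = ∫_{0}^{π} ∫_{0}^{1} ∫_{0}^{5} (7r^2) · r dz dr dθ.

Inner (z): 35r^3.
Middle (r from 0 to 1): 35/4.
Outer (θ): 35π/4.

Therefore the triple integral equals 35π/4.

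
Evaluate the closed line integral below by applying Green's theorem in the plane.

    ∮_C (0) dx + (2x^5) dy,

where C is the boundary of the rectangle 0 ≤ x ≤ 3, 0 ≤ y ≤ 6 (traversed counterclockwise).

Green's theorem converts the closed line integral into a double integral over the enclosed region D:

    ∮_C P dx + Q dy = ∬_D (∂Q/∂x - ∂P/∂y) dA.

Here P = 0, Q = 2x^5, so

    ∂Q/∂x = 10x^4,    ∂P/∂y = 0,
    ∂Q/∂x - ∂P/∂y = 10x^4.

D is the region 0 ≤ x ≤ 3, 0 ≤ y ≤ 6. Evaluating the double integral:

    ∬_D (10x^4) dA = ∫_0^{3} ∫_0^{6} (10x^4) dy dx.

Inner (y from 0 to 6): 60x^4.
Outer (x from 0 to 3): 2916.

Therefore ∮_C P dx + Q dy = 2916.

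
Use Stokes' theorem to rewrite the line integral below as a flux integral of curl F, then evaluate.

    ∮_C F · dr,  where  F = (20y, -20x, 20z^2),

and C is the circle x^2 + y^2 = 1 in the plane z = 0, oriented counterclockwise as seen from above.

Let S be the flat disk x^2 + y^2 ≤ 1 in the plane z = 0, with upward unit normal n̂ = ẑ. By Stokes' theorem,

    ∮_C F · dr = ∬_S (∇ × F) · n̂ dS = ∬_D (curl F)_z dA,

where D is the disk x^2 + y^2 ≤ 1.

Compute the curl of F = (20y, -20x, 20z^2):
    (∇ × F)_x = ∂F_z/∂y - ∂F_y/∂z = 0,
    (∇ × F)_y = ∂F_x/∂z - ∂F_z/∂x = 0,
    (∇ × F)_z = ∂F_y/∂x - ∂F_x/∂y = -40.

On z = 0, (curl F)_z = -40.

Convert to polar (x = r cos θ, y = r sin θ, dA = r dr dθ); the integrand becomes -40, so

    ∬_D (curl F)_z dA = ∫_0^{2π} ∫_0^{1} (-40) · r dr dθ.

Inner (r from 0 to 1): -20.
Outer (θ from 0 to 2π): -40π.

Therefore ∮_C F · dr = -40π.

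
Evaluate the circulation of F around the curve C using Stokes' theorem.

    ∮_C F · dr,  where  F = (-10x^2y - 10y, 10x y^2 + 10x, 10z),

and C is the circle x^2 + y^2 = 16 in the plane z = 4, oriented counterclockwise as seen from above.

Let S be the flat disk x^2 + y^2 ≤ 16 in the plane z = 4, with upward unit normal n̂ = ẑ. By Stokes' theorem,

    ∮_C F · dr = ∬_S (∇ × F) · n̂ dS = ∬_D (curl F)_z dA,

where D is the disk x^2 + y^2 ≤ 16.

Compute the curl of F = (-10x^2y - 10y, 10x y^2 + 10x, 10z):
    (∇ × F)_x = ∂F_z/∂y - ∂F_y/∂z = 0,
    (∇ × F)_y = ∂F_x/∂z - ∂F_z/∂x = 0,
    (∇ × F)_z = ∂F_y/∂x - ∂F_x/∂y = 10x^2 + 10y^2 + 20.

On z = 4, (curl F)_z = 10x^2 + 10y^2 + 20.

Convert to polar (x = r cos θ, y = r sin θ, dA = r dr dθ); the integrand becomes 10r^2 + 20, so

    ∬_D (curl F)_z dA = ∫_0^{2π} ∫_0^{4} (10r^2 + 20) · r dr dθ.

Inner (r from 0 to 4): 800.
Outer (θ from 0 to 2π): 1600π.

Therefore ∮_C F · dr = 1600π.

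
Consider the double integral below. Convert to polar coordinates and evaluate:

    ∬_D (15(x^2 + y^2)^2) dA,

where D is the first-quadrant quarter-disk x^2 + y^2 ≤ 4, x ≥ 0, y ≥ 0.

The region D is 0 ≤ r ≤ 2, 0 ≤ θ ≤ π/2 in polar coordinates, where x = r cos(θ), y = r sin(θ), and dA = r dr dθ.

Under the substitution, the integrand becomes 15r^4, so

    ∬_D (15(x^2 + y^2)^2) dA = ∫_{0}^{π/2} ∫_{0}^{2} (15r^4) · r dr dθ.

Inner integral (in r): ∫_{0}^{2} (15r^4) · r dr = 160.

Outer integral (in θ): ∫_{0}^{π/2} (160) dθ = 80π.

Therefore ∬_D (15(x^2 + y^2)^2) dA = 80π.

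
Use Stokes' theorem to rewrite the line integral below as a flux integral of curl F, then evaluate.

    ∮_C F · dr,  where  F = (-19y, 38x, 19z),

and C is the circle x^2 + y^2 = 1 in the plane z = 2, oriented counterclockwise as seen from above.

Let S be the flat disk x^2 + y^2 ≤ 1 in the plane z = 2, with upward unit normal n̂ = ẑ. By Stokes' theorem,

    ∮_C F · dr = ∬_S (∇ × F) · n̂ dS = ∬_D (curl F)_z dA,

where D is the disk x^2 + y^2 ≤ 1.

Compute the curl of F = (-19y, 38x, 19z):
    (∇ × F)_x = ∂F_z/∂y - ∂F_y/∂z = 0,
    (∇ × F)_y = ∂F_x/∂z - ∂F_z/∂x = 0,
    (∇ × F)_z = ∂F_y/∂x - ∂F_x/∂y = 57.

On z = 2, (curl F)_z = 57.

Convert to polar (x = r cos θ, y = r sin θ, dA = r dr dθ); the integrand becomes 57, so

    ∬_D (curl F)_z dA = ∫_0^{2π} ∫_0^{1} (57) · r dr dθ.

Inner (r from 0 to 1): 57/2.
Outer (θ from 0 to 2π): 57π.

Therefore ∮_C F · dr = 57π.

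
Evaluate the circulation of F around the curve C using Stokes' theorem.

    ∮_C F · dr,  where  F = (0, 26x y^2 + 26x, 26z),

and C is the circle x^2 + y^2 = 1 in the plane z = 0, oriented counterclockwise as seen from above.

Let S be the flat disk x^2 + y^2 ≤ 1 in the plane z = 0, with upward unit normal n̂ = ẑ. By Stokes' theorem,

    ∮_C F · dr = ∬_S (∇ × F) · n̂ dS = ∬_D (curl F)_z dA,

where D is the disk x^2 + y^2 ≤ 1.

Compute the curl of F = (0, 26x y^2 + 26x, 26z):
    (∇ × F)_x = ∂F_z/∂y - ∂F_y/∂z = 0,
    (∇ × F)_y = ∂F_x/∂z - ∂F_z/∂x = 0,
    (∇ × F)_z = ∂F_y/∂x - ∂F_x/∂y = 26y^2 + 26.

On z = 0, (curl F)_z = 26y^2 + 26.

Convert to polar (x = r cos θ, y = r sin θ, dA = r dr dθ); the integrand becomes 26r^2sin(θ)^2 + 26, so

    ∬_D (curl F)_z dA = ∫_0^{2π} ∫_0^{1} (26r^2sin(θ)^2 + 26) · r dr dθ.

Inner (r from 0 to 1): 13sin(θ)^2/2 + 13.
Outer (θ from 0 to 2π): 65π/2.

Therefore ∮_C F · dr = 65π/2.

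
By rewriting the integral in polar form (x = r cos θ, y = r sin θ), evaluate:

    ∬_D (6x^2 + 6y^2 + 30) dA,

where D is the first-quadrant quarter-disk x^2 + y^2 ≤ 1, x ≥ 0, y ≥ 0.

The region D is 0 ≤ r ≤ 1, 0 ≤ θ ≤ π/2 in polar coordinates, where x = r cos(θ), y = r sin(θ), and dA = r dr dθ.

Under the substitution, the integrand becomes 6r^2 + 30, so

    ∬_D (6x^2 + 6y^2 + 30) dA = ∫_{0}^{π/2} ∫_{0}^{1} (6r^2 + 30) · r dr dθ.

Inner integral (in r): ∫_{0}^{1} (6r^2 + 30) · r dr = 33/2.

Outer integral (in θ): ∫_{0}^{π/2} (33/2) dθ = 33π/4.

Therefore ∬_D (6x^2 + 6y^2 + 30) dA = 33π/4.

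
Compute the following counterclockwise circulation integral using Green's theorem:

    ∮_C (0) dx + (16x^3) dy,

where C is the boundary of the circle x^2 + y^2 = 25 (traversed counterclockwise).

Green's theorem converts the closed line integral into a double integral over the enclosed region D:

    ∮_C P dx + Q dy = ∬_D (∂Q/∂x - ∂P/∂y) dA.

Here P = 0, Q = 16x^3, so

    ∂Q/∂x = 48x^2,    ∂P/∂y = 0,
    ∂Q/∂x - ∂P/∂y = 48x^2.

D is the region x^2 + y^2 ≤ 25. Evaluating the double integral:

In polar coordinates (x = r cos θ, y = r sin θ, dA = r dr dθ) the integrand becomes 48r^2cos(θ)^2, so

    ∬_D (48x^2) dA = ∫_0^{2π} ∫_0^{5} (48r^2cos(θ)^2) · r dr dθ.

Inner (r from 0 to 5): 7500cos(θ)^2.
Outer (θ from 0 to 2π): 7500π.

Therefore ∮_C P dx + Q dy = 7500π.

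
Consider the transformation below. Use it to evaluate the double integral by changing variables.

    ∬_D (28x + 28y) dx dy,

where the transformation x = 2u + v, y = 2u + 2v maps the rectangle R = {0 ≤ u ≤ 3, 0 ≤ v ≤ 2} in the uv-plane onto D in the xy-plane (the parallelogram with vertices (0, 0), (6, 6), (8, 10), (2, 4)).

Compute the Jacobian determinant of (x, y) with respect to (u, v):

    ∂(x,y)/∂(u,v) = | 2  1 | = (2)(2) - (1)(2) = 2.
                   | 2  2 |

Its absolute value is |J| = 2 (the area scaling factor).

Substituting x = 2u + v, y = 2u + 2v into the integrand,

    28x + 28y → 112u + 84v,

so the integral becomes

    ∬_R (112u + 84v) · |J| du dv = ∫_0^3 ∫_0^2 (224u + 168v) dv du.

Inner (v): 448u + 336.
Outer (u): 3024.

Therefore ∬_D (28x + 28y) dx dy = 3024.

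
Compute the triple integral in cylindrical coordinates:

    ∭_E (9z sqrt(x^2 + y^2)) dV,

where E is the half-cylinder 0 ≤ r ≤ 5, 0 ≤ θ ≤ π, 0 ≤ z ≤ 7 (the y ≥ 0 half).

In cylindrical coordinates, x = r cos(θ), y = r sin(θ), z = z, and dV = r dr dθ dz.

The integrand becomes 9r z, so

    ∭_E (9z sqrt(x^2 + y^2)) dV = ∫_{0}^{π} ∫_{0}^{5} ∫_{0}^{7} (9r z) · r dz dr dθ.

Inner (z): 441r^2/2.
Middle (r from 0 to 5): 18375/2.
Outer (θ): 18375π/2.

Therefore the triple integral equals 18375π/2.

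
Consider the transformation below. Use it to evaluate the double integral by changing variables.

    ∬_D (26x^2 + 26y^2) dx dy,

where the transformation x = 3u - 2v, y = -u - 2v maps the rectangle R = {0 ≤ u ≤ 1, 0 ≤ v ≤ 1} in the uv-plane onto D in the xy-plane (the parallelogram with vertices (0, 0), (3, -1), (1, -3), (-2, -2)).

Compute the Jacobian determinant of (x, y) with respect to (u, v):

    ∂(x,y)/∂(u,v) = | 3  -2 | = (3)(-2) - (-2)(-1) = -8.
                   | -1  -2 |

Its absolute value is |J| = 8 (the area scaling factor).

Substituting x = 3u - 2v, y = -u - 2v into the integrand,

    26x^2 + 26y^2 → 260u^2 - 208u v + 208v^2,

so the integral becomes

    ∬_R (260u^2 - 208u v + 208v^2) · |J| du dv = ∫_0^1 ∫_0^1 (2080u^2 - 1664u v + 1664v^2) dv du.

Inner (v): 2080u^2 - 832u + 1664/3.
Outer (u): 832.

Therefore ∬_D (26x^2 + 26y^2) dx dy = 832.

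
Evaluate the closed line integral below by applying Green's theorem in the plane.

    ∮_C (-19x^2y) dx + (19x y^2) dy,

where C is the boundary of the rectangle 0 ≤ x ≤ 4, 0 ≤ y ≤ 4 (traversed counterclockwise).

Green's theorem converts the closed line integral into a double integral over the enclosed region D:

    ∮_C P dx + Q dy = ∬_D (∂Q/∂x - ∂P/∂y) dA.

Here P = -19x^2y, Q = 19x y^2, so

    ∂Q/∂x = 19y^2,    ∂P/∂y = -19x^2,
    ∂Q/∂x - ∂P/∂y = 19x^2 + 19y^2.

D is the region 0 ≤ x ≤ 4, 0 ≤ y ≤ 4. Evaluating the double integral:

    ∬_D (19x^2 + 19y^2) dA = ∫_0^{4} ∫_0^{4} (19x^2 + 19y^2) dy dx.

Inner (y from 0 to 4): 76x^2 + 1216/3.
Outer (x from 0 to 4): 9728/3.

Therefore ∮_C P dx + Q dy = 9728/3.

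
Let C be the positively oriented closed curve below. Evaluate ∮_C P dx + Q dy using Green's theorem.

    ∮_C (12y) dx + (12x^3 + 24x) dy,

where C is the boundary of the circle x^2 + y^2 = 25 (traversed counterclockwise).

Green's theorem converts the closed line integral into a double integral over the enclosed region D:

    ∮_C P dx + Q dy = ∬_D (∂Q/∂x - ∂P/∂y) dA.

Here P = 12y, Q = 12x^3 + 24x, so

    ∂Q/∂x = 36x^2 + 24,    ∂P/∂y = 12,
    ∂Q/∂x - ∂P/∂y = 36x^2 + 12.

D is the region x^2 + y^2 ≤ 25. Evaluating the double integral:

In polar coordinates (x = r cos θ, y = r sin θ, dA = r dr dθ) the integrand becomes 36r^2cos(θ)^2 + 12, so

    ∬_D (36x^2 + 12) dA = ∫_0^{2π} ∫_0^{5} (36r^2cos(θ)^2 + 12) · r dr dθ.

Inner (r from 0 to 5): 5625cos(θ)^2 + 150.
Outer (θ from 0 to 2π): 5925π.

Therefore ∮_C P dx + Q dy = 5925π.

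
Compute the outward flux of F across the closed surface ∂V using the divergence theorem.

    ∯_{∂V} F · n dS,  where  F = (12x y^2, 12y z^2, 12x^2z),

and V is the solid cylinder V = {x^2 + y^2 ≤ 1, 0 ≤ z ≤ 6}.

By the divergence theorem,

    ∯_{∂V} F · n dS = ∭_V (∇ · F) dV.

Compute the divergence:
    ∇ · F = ∂F_x/∂x + ∂F_y/∂y + ∂F_z/∂z = 12y^2 + 12z^2 + 12x^2 = 12x^2 + 12y^2 + 12z^2.

In cylindrical coordinates, x = r cos(θ), y = r sin(θ), z = z, dV = r dr dθ dz, with 0 ≤ r ≤ 1, 0 ≤ θ ≤ 2π, 0 ≤ z ≤ 6.

The integrand, after substitution and multiplying by the volume element, becomes (12r^2 + 12z^2) · r, so

    ∭_V (∇·F) dV = ∫_0^{2π} ∫_0^{1} ∫_0^{6} (12r^2 + 12z^2) · r dz dr dθ.

Inner (z from 0 to 6): 72r (r^2 + 12).
Middle (r from 0 to 1): 450.
Outer (θ from 0 to 2π): 900π.

Therefore ∯_{∂V} F · n dS = 900π.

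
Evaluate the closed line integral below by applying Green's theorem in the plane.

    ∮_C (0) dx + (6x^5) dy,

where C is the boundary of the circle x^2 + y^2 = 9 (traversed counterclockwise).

Green's theorem converts the closed line integral into a double integral over the enclosed region D:

    ∮_C P dx + Q dy = ∬_D (∂Q/∂x - ∂P/∂y) dA.

Here P = 0, Q = 6x^5, so

    ∂Q/∂x = 30x^4,    ∂P/∂y = 0,
    ∂Q/∂x - ∂P/∂y = 30x^4.

D is the region x^2 + y^2 ≤ 9. Evaluating the double integral:

In polar coordinates (x = r cos θ, y = r sin θ, dA = r dr dθ) the integrand becomes 30r^4cos(θ)^4, so

    ∬_D (30x^4) dA = ∫_0^{2π} ∫_0^{3} (30r^4cos(θ)^4) · r dr dθ.

Inner (r from 0 to 3): 3645cos(θ)^4.
Outer (θ from 0 to 2π): 10935π/4.

Therefore ∮_C P dx + Q dy = 10935π/4.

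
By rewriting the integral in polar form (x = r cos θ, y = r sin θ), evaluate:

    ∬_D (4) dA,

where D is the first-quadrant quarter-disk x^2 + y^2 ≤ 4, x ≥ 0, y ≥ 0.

The region D is 0 ≤ r ≤ 2, 0 ≤ θ ≤ π/2 in polar coordinates, where x = r cos(θ), y = r sin(θ), and dA = r dr dθ.

Under the substitution, the integrand becomes 4, so

    ∬_D (4) dA = ∫_{0}^{π/2} ∫_{0}^{2} (4) · r dr dθ.

Inner integral (in r): ∫_{0}^{2} (4) · r dr = 8.

Outer integral (in θ): ∫_{0}^{π/2} (8) dθ = 4π.

Therefore ∬_D (4) dA = 4π.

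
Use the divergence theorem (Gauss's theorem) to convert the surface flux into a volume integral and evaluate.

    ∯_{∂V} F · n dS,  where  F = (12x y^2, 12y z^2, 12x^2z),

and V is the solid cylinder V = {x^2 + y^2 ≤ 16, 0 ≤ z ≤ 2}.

By the divergence theorem,

    ∯_{∂V} F · n dS = ∭_V (∇ · F) dV.

Compute the divergence:
    ∇ · F = ∂F_x/∂x + ∂F_y/∂y + ∂F_z/∂z = 12y^2 + 12z^2 + 12x^2 = 12x^2 + 12y^2 + 12z^2.

In cylindrical coordinates, x = r cos(θ), y = r sin(θ), z = z, dV = r dr dθ dz, with 0 ≤ r ≤ 4, 0 ≤ θ ≤ 2π, 0 ≤ z ≤ 2.

The integrand, after substitution and multiplying by the volume element, becomes (12r^2 + 12z^2) · r, so

    ∭_V (∇·F) dV = ∫_0^{2π} ∫_0^{4} ∫_0^{2} (12r^2 + 12z^2) · r dz dr dθ.

Inner (z from 0 to 2): 24r^3 + 32r.
Middle (r from 0 to 4): 1792.
Outer (θ from 0 to 2π): 3584π.

Therefore ∯_{∂V} F · n dS = 3584π.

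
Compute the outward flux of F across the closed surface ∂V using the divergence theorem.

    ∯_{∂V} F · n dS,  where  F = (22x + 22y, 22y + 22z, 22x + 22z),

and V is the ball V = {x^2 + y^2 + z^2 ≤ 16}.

By the divergence theorem,

    ∯_{∂V} F · n dS = ∭_V (∇ · F) dV.

Compute the divergence:
    ∇ · F = ∂F_x/∂x + ∂F_y/∂y + ∂F_z/∂z = 22 + 22 + 22 = 66.

In spherical coordinates, x = ρ sin(φ) cos(θ), y = ρ sin(φ) sin(θ), z = ρ cos(φ), dV = ρ^2 sin(φ) dρ dφ dθ, with 0 ≤ ρ ≤ 4, 0 ≤ φ ≤ π, 0 ≤ θ ≤ 2π.

The integrand, after substitution and multiplying by the volume element, becomes (66) · ρ^2 sin(φ), so

    ∭_V (∇·F) dV = ∫_0^{2π} ∫_0^{π} ∫_0^{4} (66) · ρ^2 sin(φ) dρ dφ dθ.

Inner (ρ from 0 to 4): 1408sin(φ).
Middle (φ from 0 to π): 2816.
Outer (θ from 0 to 2π): 5632π.

Therefore ∯_{∂V} F · n dS = 5632π.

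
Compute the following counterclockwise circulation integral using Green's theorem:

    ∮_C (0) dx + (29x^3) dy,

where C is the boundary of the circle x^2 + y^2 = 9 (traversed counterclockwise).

Green's theorem converts the closed line integral into a double integral over the enclosed region D:

    ∮_C P dx + Q dy = ∬_D (∂Q/∂x - ∂P/∂y) dA.

Here P = 0, Q = 29x^3, so

    ∂Q/∂x = 87x^2,    ∂P/∂y = 0,
    ∂Q/∂x - ∂P/∂y = 87x^2.

D is the region x^2 + y^2 ≤ 9. Evaluating the double integral:

In polar coordinates (x = r cos θ, y = r sin θ, dA = r dr dθ) the integrand becomes 87r^2cos(θ)^2, so

    ∬_D (87x^2) dA = ∫_0^{2π} ∫_0^{3} (87r^2cos(θ)^2) · r dr dθ.

Inner (r from 0 to 3): 7047cos(θ)^2/4.
Outer (θ from 0 to 2π): 7047π/4.

Therefore ∮_C P dx + Q dy = 7047π/4.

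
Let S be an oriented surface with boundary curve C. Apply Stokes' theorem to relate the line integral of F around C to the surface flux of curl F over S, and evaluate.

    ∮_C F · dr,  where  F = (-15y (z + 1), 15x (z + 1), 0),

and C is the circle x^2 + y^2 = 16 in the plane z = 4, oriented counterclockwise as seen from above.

Let S be the flat disk x^2 + y^2 ≤ 16 in the plane z = 4, with upward unit normal n̂ = ẑ. By Stokes' theorem,

    ∮_C F · dr = ∬_S (∇ × F) · n̂ dS = ∬_D (curl F)_z dA,

where D is the disk x^2 + y^2 ≤ 16.

Compute the curl of F = (-15y (z + 1), 15x (z + 1), 0):
    (∇ × F)_x = ∂F_z/∂y - ∂F_y/∂z = -15x,
    (∇ × F)_y = ∂F_x/∂z - ∂F_z/∂x = -15y,
    (∇ × F)_z = ∂F_y/∂x - ∂F_x/∂y = 30z + 30.

On z = 4, (curl F)_z = 150.

Convert to polar (x = r cos θ, y = r sin θ, dA = r dr dθ); the integrand becomes 150, so

    ∬_D (curl F)_z dA = ∫_0^{2π} ∫_0^{4} (150) · r dr dθ.

Inner (r from 0 to 4): 1200.
Outer (θ from 0 to 2π): 2400π.

Therefore ∮_C F · dr = 2400π.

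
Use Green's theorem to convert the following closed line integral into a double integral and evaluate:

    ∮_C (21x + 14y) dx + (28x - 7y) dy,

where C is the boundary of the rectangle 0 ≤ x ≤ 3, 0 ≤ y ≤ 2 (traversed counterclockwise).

Green's theorem converts the closed line integral into a double integral over the enclosed region D:

    ∮_C P dx + Q dy = ∬_D (∂Q/∂x - ∂P/∂y) dA.

Here P = 21x + 14y, Q = 28x - 7y, so

    ∂Q/∂x = 28,    ∂P/∂y = 14,
    ∂Q/∂x - ∂P/∂y = 14.

D is the region 0 ≤ x ≤ 3, 0 ≤ y ≤ 2. Evaluating the double integral:

    ∬_D (14) dA = ∫_0^{3} ∫_0^{2} (14) dy dx.

Inner (y from 0 to 2): 28.
Outer (x from 0 to 3): 84.

Therefore ∮_C P dx + Q dy = 84.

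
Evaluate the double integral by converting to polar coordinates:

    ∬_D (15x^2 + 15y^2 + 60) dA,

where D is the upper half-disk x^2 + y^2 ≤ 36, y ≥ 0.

The region D is 0 ≤ r ≤ 6, 0 ≤ θ ≤ π in polar coordinates, where x = r cos(θ), y = r sin(θ), and dA = r dr dθ.

Under the substitution, the integrand becomes 15r^2 + 60, so

    ∬_D (15x^2 + 15y^2 + 60) dA = ∫_{0}^{π} ∫_{0}^{6} (15r^2 + 60) · r dr dθ.

Inner integral (in r): ∫_{0}^{6} (15r^2 + 60) · r dr = 5940.

Outer integral (in θ): ∫_{0}^{π} (5940) dθ = 5940π.

Therefore ∬_D (15x^2 + 15y^2 + 60) dA = 5940π.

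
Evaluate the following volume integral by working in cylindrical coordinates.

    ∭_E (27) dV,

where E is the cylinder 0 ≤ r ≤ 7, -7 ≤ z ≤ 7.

In cylindrical coordinates, x = r cos(θ), y = r sin(θ), z = z, and dV = r dr dθ dz.

The integrand becomes 27, so

    ∭_E (27) dV = ∫_{0}^{2π} ∫_{0}^{7} ∫_{-7}^{7} (27) · r dz dr dθ.

Inner (z): 378r.
Middle (r from 0 to 7): 9261.
Outer (θ): 18522π.

Therefore the triple integral equals 18522π.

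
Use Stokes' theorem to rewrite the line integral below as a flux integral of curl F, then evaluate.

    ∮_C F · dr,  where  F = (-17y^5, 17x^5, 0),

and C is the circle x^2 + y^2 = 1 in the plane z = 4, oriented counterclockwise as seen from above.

Let S be the flat disk x^2 + y^2 ≤ 1 in the plane z = 4, with upward unit normal n̂ = ẑ. By Stokes' theorem,

    ∮_C F · dr = ∬_S (∇ × F) · n̂ dS = ∬_D (curl F)_z dA,

where D is the disk x^2 + y^2 ≤ 1.

Compute the curl of F = (-17y^5, 17x^5, 0):
    (∇ × F)_x = ∂F_z/∂y - ∂F_y/∂z = 0,
    (∇ × F)_y = ∂F_x/∂z - ∂F_z/∂x = 0,
    (∇ × F)_z = ∂F_y/∂x - ∂F_x/∂y = 85x^4 + 85y^4.

On z = 4, (curl F)_z = 85x^4 + 85y^4.

Convert to polar (x = r cos θ, y = r sin θ, dA = r dr dθ); the integrand becomes 85r^4(sin(θ)^4 + cos(θ)^4), so

    ∬_D (curl F)_z dA = ∫_0^{2π} ∫_0^{1} (85r^4(sin(θ)^4 + cos(θ)^4)) · r dr dθ.

Inner (r from 0 to 1): 85sin(θ)^4/6 + 85cos(θ)^4/6.
Outer (θ from 0 to 2π): 85π/4.

Therefore ∮_C F · dr = 85π/4.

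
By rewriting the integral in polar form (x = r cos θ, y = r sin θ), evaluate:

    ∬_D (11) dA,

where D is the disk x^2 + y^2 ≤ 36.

The region D is 0 ≤ r ≤ 6, 0 ≤ θ ≤ 2π in polar coordinates, where x = r cos(θ), y = r sin(θ), and dA = r dr dθ.

Under the substitution, the integrand becomes 11, so

    ∬_D (11) dA = ∫_{0}^{2π} ∫_{0}^{6} (11) · r dr dθ.

Inner integral (in r): ∫_{0}^{6} (11) · r dr = 198.

Outer integral (in θ): ∫_{0}^{2π} (198) dθ = 396π.

Therefore ∬_D (11) dA = 396π.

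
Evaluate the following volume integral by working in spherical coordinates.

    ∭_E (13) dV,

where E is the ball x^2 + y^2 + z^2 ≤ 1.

In spherical coordinates, x = ρ sin(φ) cos(θ), y = ρ sin(φ) sin(θ), z = ρ cos(φ), and dV = ρ^2 sin(φ) dρ dφ dθ.

The integrand becomes 13, so

    ∭_E (13) dV = ∫_{0}^{2π} ∫_{0}^{π} ∫_{0}^{1} (13) · ρ^2 sin(φ) dρ dφ dθ.

Inner (ρ): 13sin(φ)/3.
Middle (φ): 26/3.
Outer (θ): 52π/3.

Therefore the triple integral equals 52π/3.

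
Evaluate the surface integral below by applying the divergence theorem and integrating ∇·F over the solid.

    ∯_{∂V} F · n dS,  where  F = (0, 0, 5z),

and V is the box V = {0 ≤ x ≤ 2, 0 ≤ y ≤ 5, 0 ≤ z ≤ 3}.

By the divergence theorem,

    ∯_{∂V} F · n dS = ∭_V (∇ · F) dV.

Compute the divergence:
    ∇ · F = ∂F_x/∂x + ∂F_y/∂y + ∂F_z/∂z = 0 + 0 + 5 = 5.

V is a rectangular box, so dV = dx dy dz with 0 ≤ x ≤ 2, 0 ≤ y ≤ 5, 0 ≤ z ≤ 3.

Integrate (5) over V as an iterated integral:

    ∭_V (∇·F) dV = ∫_0^{2} ∫_0^{5} ∫_0^{3} (5) dz dy dx.

Inner (z from 0 to 3): 15.
Middle (y from 0 to 5): 75.
Outer (x from 0 to 2): 150.

Therefore ∯_{∂V} F · n dS = 150.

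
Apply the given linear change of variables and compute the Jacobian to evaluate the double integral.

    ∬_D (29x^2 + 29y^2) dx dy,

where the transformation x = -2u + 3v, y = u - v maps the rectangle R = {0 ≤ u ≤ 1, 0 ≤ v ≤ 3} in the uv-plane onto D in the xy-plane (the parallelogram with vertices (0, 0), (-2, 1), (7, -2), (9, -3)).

Compute the Jacobian determinant of (x, y) with respect to (u, v):

    ∂(x,y)/∂(u,v) = | -2  3 | = (-2)(-1) - (3)(1) = -1.
                   | 1  -1 |

Its absolute value is |J| = 1 (the area scaling factor).

Substituting x = -2u + 3v, y = u - v into the integrand,

    29x^2 + 29y^2 → 145u^2 - 406u v + 290v^2,

so the integral becomes

    ∬_R (145u^2 - 406u v + 290v^2) · |J| du dv = ∫_0^1 ∫_0^3 (145u^2 - 406u v + 290v^2) dv du.

Inner (v): 435u^2 - 1827u + 2610.
Outer (u): 3683/2.

Therefore ∬_D (29x^2 + 29y^2) dx dy = 3683/2.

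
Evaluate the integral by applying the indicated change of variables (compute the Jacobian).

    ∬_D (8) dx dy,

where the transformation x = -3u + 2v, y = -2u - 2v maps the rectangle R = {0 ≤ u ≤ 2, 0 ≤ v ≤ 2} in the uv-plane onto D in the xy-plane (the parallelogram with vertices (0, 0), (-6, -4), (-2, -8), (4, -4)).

Compute the Jacobian determinant of (x, y) with respect to (u, v):

    ∂(x,y)/∂(u,v) = | -3  2 | = (-3)(-2) - (2)(-2) = 10.
                   | -2  -2 |

Its absolute value is |J| = 10 (the area scaling factor).

Substituting x = -3u + 2v, y = -2u - 2v into the integrand,

    8 → 8,

so the integral becomes

    ∬_R (8) · |J| du dv = ∫_0^2 ∫_0^2 (80) dv du.

Inner (v): 160.
Outer (u): 320.

Therefore ∬_D (8) dx dy = 320.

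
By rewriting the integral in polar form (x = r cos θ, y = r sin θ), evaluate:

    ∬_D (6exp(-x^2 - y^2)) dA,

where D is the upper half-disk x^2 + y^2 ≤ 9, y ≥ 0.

The region D is 0 ≤ r ≤ 3, 0 ≤ θ ≤ π in polar coordinates, where x = r cos(θ), y = r sin(θ), and dA = r dr dθ.

Under the substitution, the integrand becomes 6exp(-r^2), so

    ∬_D (6exp(-x^2 - y^2)) dA = ∫_{0}^{π} ∫_{0}^{3} (6exp(-r^2)) · r dr dθ.

Inner integral (in r): ∫_{0}^{3} (6exp(-r^2)) · r dr = 3 - 3exp(-9).

Outer integral (in θ): ∫_{0}^{π} (3 - 3exp(-9)) dθ = -3π exp(-9) + 3π.

Therefore ∬_D (6exp(-x^2 - y^2)) dA = -3π exp(-9) + 3π.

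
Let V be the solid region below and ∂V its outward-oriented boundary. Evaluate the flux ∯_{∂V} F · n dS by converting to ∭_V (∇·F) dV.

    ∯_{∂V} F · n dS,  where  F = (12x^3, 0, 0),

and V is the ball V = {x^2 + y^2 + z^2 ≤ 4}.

By the divergence theorem,

    ∯_{∂V} F · n dS = ∭_V (∇ · F) dV.

Compute the divergence:
    ∇ · F = ∂F_x/∂x + ∂F_y/∂y + ∂F_z/∂z = 36x^2 + 0 + 0 = 36x^2.

In spherical coordinates, x = ρ sin(φ) cos(θ), y = ρ sin(φ) sin(θ), z = ρ cos(φ), dV = ρ^2 sin(φ) dρ dφ dθ, with 0 ≤ ρ ≤ 2, 0 ≤ φ ≤ π, 0 ≤ θ ≤ 2π.

The integrand, after substitution and multiplying by the volume element, becomes (36ρ^2sin(φ)^2cos(θ)^2) · ρ^2 sin(φ), so

    ∭_V (∇·F) dV = ∫_0^{2π} ∫_0^{π} ∫_0^{2} (36ρ^2sin(φ)^2cos(θ)^2) · ρ^2 sin(φ) dρ dφ dθ.

Inner (ρ from 0 to 2): 1152sin(φ)^3cos(θ)^2/5.
Middle (φ from 0 to π): 1536cos(θ)^2/5.
Outer (θ from 0 to 2π): 1536π/5.

Therefore ∯_{∂V} F · n dS = 1536π/5.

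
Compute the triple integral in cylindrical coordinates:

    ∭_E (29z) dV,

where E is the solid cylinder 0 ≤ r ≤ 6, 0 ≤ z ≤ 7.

In cylindrical coordinates, x = r cos(θ), y = r sin(θ), z = z, and dV = r dr dθ dz.

The integrand becomes 29z, so

    ∭_E (29z) dV = ∫_{0}^{2π} ∫_{0}^{6} ∫_{0}^{7} (29z) · r dz dr dθ.

Inner (z): 1421r/2.
Middle (r from 0 to 6): 12789.
Outer (θ): 25578π.

Therefore the triple integral equals 25578π.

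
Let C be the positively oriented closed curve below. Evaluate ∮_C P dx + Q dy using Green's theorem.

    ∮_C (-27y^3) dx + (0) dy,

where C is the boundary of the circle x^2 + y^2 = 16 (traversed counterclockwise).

Green's theorem converts the closed line integral into a double integral over the enclosed region D:

    ∮_C P dx + Q dy = ∬_D (∂Q/∂x - ∂P/∂y) dA.

Here P = -27y^3, Q = 0, so

    ∂Q/∂x = 0,    ∂P/∂y = -81y^2,
    ∂Q/∂x - ∂P/∂y = 81y^2.

D is the region x^2 + y^2 ≤ 16. Evaluating the double integral:

In polar coordinates (x = r cos θ, y = r sin θ, dA = r dr dθ) the integrand becomes 81r^2sin(θ)^2, so

    ∬_D (81y^2) dA = ∫_0^{2π} ∫_0^{4} (81r^2sin(θ)^2) · r dr dθ.

Inner (r from 0 to 4): 5184sin(θ)^2.
Outer (θ from 0 to 2π): 5184π.

Therefore ∮_C P dx + Q dy = 5184π.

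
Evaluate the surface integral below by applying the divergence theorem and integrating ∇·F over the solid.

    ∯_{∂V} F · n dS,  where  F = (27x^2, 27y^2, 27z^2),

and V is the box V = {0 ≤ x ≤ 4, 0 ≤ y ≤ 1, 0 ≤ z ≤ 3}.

By the divergence theorem,

    ∯_{∂V} F · n dS = ∭_V (∇ · F) dV.

Compute the divergence:
    ∇ · F = ∂F_x/∂x + ∂F_y/∂y + ∂F_z/∂z = 54x + 54y + 54z.

V is a rectangular box, so dV = dx dy dz with 0 ≤ x ≤ 4, 0 ≤ y ≤ 1, 0 ≤ z ≤ 3.

Integrate (54x + 54y + 54z) over V as an iterated integral:

    ∭_V (∇·F) dV = ∫_0^{4} ∫_0^{1} ∫_0^{3} (54x + 54y + 54z) dz dy dx.

Inner (z from 0 to 3): 162x + 162y + 243.
Middle (y from 0 to 1): 162x + 324.
Outer (x from 0 to 4): 2592.

Therefore ∯_{∂V} F · n dS = 2592.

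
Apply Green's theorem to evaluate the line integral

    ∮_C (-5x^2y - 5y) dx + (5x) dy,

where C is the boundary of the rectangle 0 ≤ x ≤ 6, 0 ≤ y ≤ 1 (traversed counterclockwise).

Green's theorem converts the closed line integral into a double integral over the enclosed region D:

    ∮_C P dx + Q dy = ∬_D (∂Q/∂x - ∂P/∂y) dA.

Here P = -5x^2y - 5y, Q = 5x, so

    ∂Q/∂x = 5,    ∂P/∂y = -5x^2 - 5,
    ∂Q/∂x - ∂P/∂y = 5x^2 + 10.

D is the region 0 ≤ x ≤ 6, 0 ≤ y ≤ 1. Evaluating the double integral:

    ∬_D (5x^2 + 10) dA = ∫_0^{6} ∫_0^{1} (5x^2 + 10) dy dx.

Inner (y from 0 to 1): 5x^2 + 10.
Outer (x from 0 to 6): 420.

Therefore ∮_C P dx + Q dy = 420.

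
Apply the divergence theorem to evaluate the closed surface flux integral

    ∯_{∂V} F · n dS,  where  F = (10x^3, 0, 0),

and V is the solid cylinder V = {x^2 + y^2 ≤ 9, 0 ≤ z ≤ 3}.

By the divergence theorem,

    ∯_{∂V} F · n dS = ∭_V (∇ · F) dV.

Compute the divergence:
    ∇ · F = ∂F_x/∂x + ∂F_y/∂y + ∂F_z/∂z = 30x^2 + 0 + 0 = 30x^2.

In cylindrical coordinates, x = r cos(θ), y = r sin(θ), z = z, dV = r dr dθ dz, with 0 ≤ r ≤ 3, 0 ≤ θ ≤ 2π, 0 ≤ z ≤ 3.

The integrand, after substitution and multiplying by the volume element, becomes (30r^2cos(θ)^2) · r, so

    ∭_V (∇·F) dV = ∫_0^{2π} ∫_0^{3} ∫_0^{3} (30r^2cos(θ)^2) · r dz dr dθ.

Inner (z from 0 to 3): 90r^3cos(θ)^2.
Middle (r from 0 to 3): 3645cos(θ)^2/2.
Outer (θ from 0 to 2π): 3645π/2.

Therefore ∯_{∂V} F · n dS = 3645π/2.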